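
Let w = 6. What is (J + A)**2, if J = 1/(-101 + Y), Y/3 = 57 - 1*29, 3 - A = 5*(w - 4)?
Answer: 14400/289 ≈ 49.827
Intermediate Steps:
A = -7 (A = 3 - 5*(6 - 4) = 3 - 5*2 = 3 - 1*10 = 3 - 10 = -7)
Y = 84 (Y = 3*(57 - 1*29) = 3*(57 - 29) = 3*28 = 84)
J = -1/17 (J = 1/(-101 + 84) = 1/(-17) = -1/17 ≈ -0.058824)
(J + A)**2 = (-1/17 - 7)**2 = (-120/17)**2 = 14400/289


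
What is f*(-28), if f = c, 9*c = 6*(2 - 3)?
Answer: 56/3 ≈ 18.667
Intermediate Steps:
c = -⅔ (c = (6*(2 - 3))/9 = (6*(-1))/9 = (⅑)*(-6) = -⅔ ≈ -0.66667)
f = -⅔ ≈ -0.66667
f*(-28) = -⅔*(-28) = 56/3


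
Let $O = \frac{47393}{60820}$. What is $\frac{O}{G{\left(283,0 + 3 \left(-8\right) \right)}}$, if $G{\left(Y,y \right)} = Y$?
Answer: $\frac{47393}{17212060} \approx 0.0027535$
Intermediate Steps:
$O = \frac{47393}{60820}$ ($O = 47393 \cdot \frac{1}{60820} = \frac{47393}{60820} \approx 0.77923$)
$\frac{O}{G{\left(283,0 + 3 \left(-8\right) \right)}} = \frac{47393}{60820 \cdot 283} = \frac{47393}{60820} \cdot \frac{1}{283} = \frac{47393}{17212060}$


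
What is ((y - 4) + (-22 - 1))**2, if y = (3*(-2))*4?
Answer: 2601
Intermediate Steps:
y = -24 (y = -6*4 = -24)
((y - 4) + (-22 - 1))**2 = ((-24 - 4) + (-22 - 1))**2 = (-28 - 23)**2 = (-51)**2 = 2601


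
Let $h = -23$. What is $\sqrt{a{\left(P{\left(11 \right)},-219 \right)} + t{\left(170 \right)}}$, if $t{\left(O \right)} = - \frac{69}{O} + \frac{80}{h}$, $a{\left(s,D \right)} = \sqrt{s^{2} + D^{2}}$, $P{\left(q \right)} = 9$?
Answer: $\frac{\sqrt{-59381170 + 45864300 \sqrt{5338}}}{3910} \approx 14.673$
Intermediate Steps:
$a{\left(s,D \right)} = \sqrt{D^{2} + s^{2}}$
$t{\left(O \right)} = - \frac{80}{23} - \frac{69}{O}$ ($t{\left(O \right)} = - \frac{69}{O} + \frac{80}{-23} = - \frac{69}{O} + 80 \left(- \frac{1}{23}\right) = - \frac{69}{O} - \frac{80}{23} = - \frac{80}{23} - \frac{69}{O}$)
$\sqrt{a{\left(P{\left(11 \right)},-219 \right)} + t{\left(170 \right)}} = \sqrt{\sqrt{\left(-219\right)^{2} + 9^{2}} - \left(\frac{80}{23} + \frac{69}{170}\right)} = \sqrt{\sqrt{47961 + 81} - \frac{15187}{3910}} = \sqrt{\sqrt{48042} - \frac{15187}{3910}} = \sqrt{3 \sqrt{5338} - \frac{15187}{3910}} = \sqrt{- \frac{15187}{3910} + 3 \sqrt{5338}}$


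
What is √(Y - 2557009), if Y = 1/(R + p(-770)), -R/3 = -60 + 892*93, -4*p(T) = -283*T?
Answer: I*√7769023451968791/55121 ≈ 1599.1*I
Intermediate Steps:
p(T) = 283*T/4 (p(T) = -(-283)*T/4 = 283*T/4)
R = -248688 (R = -3*(-60 + 892*93) = -3*(-60 + 82956) = -3*82896 = -248688)
Y = -2/606331 (Y = 1/(-248688 + (283/4)*(-770)) = 1/(-248688 - 108955/2) = 1/(-606331/2) = -2/606331 ≈ -3.2985e-6)
√(Y - 2557009) = √(-2/606331 - 2557009) = √(-1550393823981/606331) = I*√7769023451968791/55121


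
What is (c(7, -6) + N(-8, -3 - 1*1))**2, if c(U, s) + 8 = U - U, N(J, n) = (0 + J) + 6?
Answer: 100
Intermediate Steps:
N(J, n) = 6 + J (N(J, n) = J + 6 = 6 + J)
c(U, s) = -8 (c(U, s) = -8 + (U - U) = -8 + 0 = -8)
(c(7, -6) + N(-8, -3 - 1*1))**2 = (-8 + (6 - 8))**2 = (-8 - 2)**2 = (-10)**2 = 100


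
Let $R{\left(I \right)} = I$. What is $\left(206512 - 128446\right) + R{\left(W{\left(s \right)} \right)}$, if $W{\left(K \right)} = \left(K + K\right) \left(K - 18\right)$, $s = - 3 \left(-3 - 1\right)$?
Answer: $77922$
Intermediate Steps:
$s = 12$ ($s = \left(-3\right) \left(-4\right) = 12$)
$W{\left(K \right)} = 2 K \left(-18 + K\right)$
$\left(206512 - 128446\right) + R{\left(W{\left(s \right)} \right)} = \left(206512 - 128446\right) + 2 \cdot 12 \left(-18 + 12\right) = 78066 + 2 \cdot 12 \left(-6\right) = 78066 - 144 = 77922$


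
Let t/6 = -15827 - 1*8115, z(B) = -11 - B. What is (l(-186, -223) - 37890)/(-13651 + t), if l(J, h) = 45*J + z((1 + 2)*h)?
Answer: 45602/157303 ≈ 0.28990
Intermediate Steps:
l(J, h) = -11 - 3*h + 45*J (l(J, h) = 45*J + (-11 - (1 + 2)*h) = 45*J + (-11 - 3*h) = -11 - 3*h + 45*J)
t = -143652 (t = 6*(-15827 - 1*8115) = 6*(-15827 - 8115) = 6*(-23942) = -143652)
(l(-186, -223) - 37890)/(-13651 + t) = ((-11 - 3*(-223) + 45*(-186)) - 37890)/(-13651 - 143652) = ((-11 + 669 - 8370) - 37890)/(-157303) = (-7712 - 37890)*(-1/157303) = -45602*(-1/157303) = 45602/157303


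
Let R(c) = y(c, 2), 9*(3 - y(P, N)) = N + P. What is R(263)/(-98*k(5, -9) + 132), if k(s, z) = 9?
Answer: 119/3375 ≈ 0.035259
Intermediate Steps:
y(P, N) = 3 - N/9 - P/9 (y(P, N) = 3 - (N + P)/9 = 3 + (-N/9 - P/9) = 3 - N/9 - P/9)
R(c) = 25/9 - c/9 (R(c) = 3 - 1/9*2 - c/9 = 3 - 2/9 - c/9 = 25/9 - c/9)
R(263)/(-98*k(5, -9) + 132) = (25/9 - 1/9*263)/(-98*9 + 132) = (25/9 - 263/9)/(-882 + 132) = -238/9/(-750) = -238/9*(-1/750) = 119/3375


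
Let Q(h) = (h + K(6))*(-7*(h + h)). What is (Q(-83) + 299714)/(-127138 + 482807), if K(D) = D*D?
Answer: 245100/355669 ≈ 0.68912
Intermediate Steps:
K(D) = D²
Q(h) = -14*h*(36 + h) (Q(h) = (h + 6²)*(-7*(h + h)) = (h + 36)*(-14*h) = (36 + h)*(-14*h) = -14*h*(36 + h))
(Q(-83) + 299714)/(-127138 + 482807) = (-14*(-83)*(36 - 83) + 299714)/(-127138 + 482807) = (-14*(-83)*(-47) + 299714)/355669 = (-54614 + 299714)*(1/355669) = 245100*(1/355669) = 245100/355669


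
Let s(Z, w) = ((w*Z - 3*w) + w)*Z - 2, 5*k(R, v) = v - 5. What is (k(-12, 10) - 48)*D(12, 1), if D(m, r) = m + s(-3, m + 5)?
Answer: -12455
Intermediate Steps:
k(R, v) = -1 + v/5 (k(R, v) = (v - 5)/5 = (-5 + v)/5 = -1 + v/5)
s(Z, w) = -2 + Z*(-2*w + Z*w) (s(Z, w) = ((Z*w - 3*w) + w)*Z - 2 = ((-3*w + Z*w) + w)*Z - 2 = (-2*w + Z*w)*Z - 2 = Z*(-2*w + Z*w) - 2 = -2 + Z*(-2*w + Z*w))
D(m, r) = 73 + 16*m (D(m, r) = m + (-2 + (m + 5)*(-3)² - 2*(-3)*(m + 5)) = m + (-2 + (5 + m)*9 - 2*(-3)*(5 + m)) = m + (-2 + (45 + 9*m) + (30 + 6*m)) = m + (73 + 15*m) = 73 + 16*m)
(k(-12, 10) - 48)*D(12, 1) = ((-1 + (⅕)*10) - 48)*(73 + 16*12) = ((-1 + 2) - 48)*(73 + 192) = (1 - 48)*265 = -47*265 = -12455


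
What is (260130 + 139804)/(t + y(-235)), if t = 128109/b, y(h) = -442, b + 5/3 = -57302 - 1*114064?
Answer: -205607269202/227617853 ≈ -903.30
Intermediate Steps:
b = -514103/3 (b = -5/3 + (-57302 - 1*114064) = -5/3 + (-57302 - 114064) = -5/3 - 171366 = -514103/3 ≈ -1.7137e+5)
t = -384327/514103 (t = 128109/(-514103/3) = 128109*(-3/514103) = -384327/514103 ≈ -0.74757)
(260130 + 139804)/(t + y(-235)) = (260130 + 139804)/(-384327/514103 - 442) = 399934/(-227617853/514103) = 399934*(-514103/227617853) = -205607269202/227617853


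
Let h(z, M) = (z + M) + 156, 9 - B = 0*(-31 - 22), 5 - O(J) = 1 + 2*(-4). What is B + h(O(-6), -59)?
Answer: 118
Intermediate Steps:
O(J) = 12 (O(J) = 5 - (1 + 2*(-4)) = 5 - (1 - 8) = 5 - 1*(-7) = 5 + 7 = 12)
B = 9 (B = 9 - 0*(-31 - 22) = 9 - 0*(-53) = 9 - 1*0 = 9 + 0 = 9)
h(z, M) = 156 + M + z (h(z, M) = (M + z) + 156 = 156 + M + z)
B + h(O(-6), -59) = 9 + (156 - 59 + 12) = 9 + 109 = 118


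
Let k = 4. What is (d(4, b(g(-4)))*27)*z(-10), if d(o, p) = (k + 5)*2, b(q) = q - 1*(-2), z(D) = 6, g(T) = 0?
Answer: 2916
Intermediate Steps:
b(q) = 2 + q (b(q) = q + 2 = 2 + q)
d(o, p) = 18 (d(o, p) = (4 + 5)*2 = 9*2 = 18)
(d(4, b(g(-4)))*27)*z(-10) = (18*27)*6 = 486*6 = 2916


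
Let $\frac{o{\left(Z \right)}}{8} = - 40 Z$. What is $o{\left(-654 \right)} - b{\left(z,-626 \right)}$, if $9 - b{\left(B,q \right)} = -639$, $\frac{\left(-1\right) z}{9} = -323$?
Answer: $208632$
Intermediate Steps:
$z = 2907$ ($z = \left(-9\right) \left(-323\right) = 2907$)
$b{\left(B,q \right)} = 648$ ($b{\left(B,q \right)} = 9 - -639 = 9 + 639 = 648$)
$o{\left(Z \right)} = - 320 Z$ ($o{\left(Z \right)} = 8 \left(- 40 Z\right) = - 320 Z$)
$o{\left(-654 \right)} - b{\left(z,-626 \right)} = \left(-320\right) \left(-654\right) - 648 = 209280 - 648 = 208632$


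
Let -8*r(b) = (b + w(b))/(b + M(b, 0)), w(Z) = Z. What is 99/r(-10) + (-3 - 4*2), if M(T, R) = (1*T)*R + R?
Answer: -407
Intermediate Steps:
M(T, R) = R + R*T (M(T, R) = T*R + R = R*T + R = R + R*T)
r(b) = -1/4 (r(b) = -(b + b)/(8*(b + 0*(1 + b))) = -2*b/(8*(b + 0)) = -2*b/(8*b) = -1/8*2 = -1/4)
99/r(-10) + (-3 - 4*2) = 99/(-1/4) + (-3 - 4*2) = -4*99 + (-3 - 8) = -396 - 11 = -407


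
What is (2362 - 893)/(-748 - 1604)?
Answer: -1469/2352 ≈ -0.62457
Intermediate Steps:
(2362 - 893)/(-748 - 1604) = 1469/(-2352) = 1469*(-1/2352) = -1469/2352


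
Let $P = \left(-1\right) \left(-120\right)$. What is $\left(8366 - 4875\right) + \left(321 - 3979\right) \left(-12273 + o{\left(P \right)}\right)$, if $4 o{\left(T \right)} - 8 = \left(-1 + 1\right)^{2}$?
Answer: $44890809$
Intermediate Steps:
$P = 120$
$o{\left(T \right)} = 2$ ($o{\left(T \right)} = 2 + \frac{\left(-1 + 1\right)^{2}}{4} = 2 + \frac{0^{2}}{4} = 2 + \frac{1}{4} \cdot 0 = 2 + 0 = 2$)
$\left(8366 - 4875\right) + \left(321 - 3979\right) \left(-12273 + o{\left(P \right)}\right) = \left(8366 - 4875\right) + \left(321 - 3979\right) \left(-12273 + 2\right) = 3491 - -44887318 = 3491 + 44887318 = 44890809$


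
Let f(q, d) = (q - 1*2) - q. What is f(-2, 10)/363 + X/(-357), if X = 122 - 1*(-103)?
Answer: -27463/43197 ≈ -0.63576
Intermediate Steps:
X = 225 (X = 122 + 103 = 225)
f(q, d) = -2 (f(q, d) = (q - 2) - q = (-2 + q) - q = -2)
f(-2, 10)/363 + X/(-357) = -2/363 + 225/(-357) = -2*1/363 + 225*(-1/357) = -2/363 - 75/119 = -27463/43197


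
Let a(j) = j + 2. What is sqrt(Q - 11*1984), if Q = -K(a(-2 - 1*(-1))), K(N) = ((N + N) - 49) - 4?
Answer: I*sqrt(21773) ≈ 147.56*I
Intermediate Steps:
a(j) = 2 + j
K(N) = -53 + 2*N (K(N) = (2*N - 49) - 4 = (-49 + 2*N) - 4 = -53 + 2*N)
Q = 51 (Q = -(-53 + 2*(2 + (-2 - 1*(-1)))) = -(-53 + 2*(2 + (-2 + 1))) = -(-53 + 2*(2 - 1)) = -(-53 + 2*1) = -(-53 + 2) = -1*(-51) = 51)
sqrt(Q - 11*1984) = sqrt(51 - 11*1984) = sqrt(51 - 21824) = sqrt(-21773) = I*sqrt(21773)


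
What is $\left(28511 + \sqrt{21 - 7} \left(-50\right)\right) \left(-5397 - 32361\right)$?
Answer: $-1076518338 + 1887900 \sqrt{14} \approx -1.0695 \cdot 10^{9}$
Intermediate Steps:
$\left(28511 + \sqrt{21 - 7} \left(-50\right)\right) \left(-5397 - 32361\right) = \left(28511 + \sqrt{14} \left(-50\right)\right) \left(-37758\right) = \left(28511 - 50 \sqrt{14}\right) \left(-37758\right) = -1076518338 + 1887900 \sqrt{14}$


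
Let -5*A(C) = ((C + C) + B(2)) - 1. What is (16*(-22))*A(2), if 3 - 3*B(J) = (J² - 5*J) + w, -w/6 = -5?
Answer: -1408/5 ≈ -281.60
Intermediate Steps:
w = 30 (w = -6*(-5) = 30)
B(J) = -9 - J²/3 + 5*J/3 (B(J) = 1 - ((J² - 5*J) + 30)/3 = 1 - (30 + J² - 5*J)/3 = 1 + (-10 - J²/3 + 5*J/3) = -9 - J²/3 + 5*J/3)
A(C) = 8/5 - 2*C/5 (A(C) = -(((C + C) + (-9 - ⅓*2² + (5/3)*2)) - 1)/5 = -((2*C + (-9 - ⅓*4 + 10/3)) - 1)/5 = -((2*C + (-9 - 4/3 + 10/3)) - 1)/5 = -((2*C - 7) - 1)/5 = -((-7 + 2*C) - 1)/5 = -(-8 + 2*C)/5 = 8/5 - 2*C/5)
(16*(-22))*A(2) = (16*(-22))*(8/5 - ⅖*2) = -352*(8/5 - ⅘) = -352*⅘ = -1408/5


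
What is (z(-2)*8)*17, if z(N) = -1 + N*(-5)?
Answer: 1224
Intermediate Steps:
z(N) = -1 - 5*N
(z(-2)*8)*17 = ((-1 - 5*(-2))*8)*17 = ((-1 + 10)*8)*17 = (9*8)*17 = 72*17 = 1224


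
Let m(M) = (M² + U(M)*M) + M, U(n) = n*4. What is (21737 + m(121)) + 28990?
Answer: 124053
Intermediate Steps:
U(n) = 4*n
m(M) = M + 5*M² (m(M) = (M² + (4*M)*M) + M = (M² + 4*M²) + M = 5*M² + M = M + 5*M²)
(21737 + m(121)) + 28990 = (21737 + 121*(1 + 5*121)) + 28990 = (21737 + 121*(1 + 605)) + 28990 = (21737 + 121*606) + 28990 = (21737 + 73326) + 28990 = 95063 + 28990 = 124053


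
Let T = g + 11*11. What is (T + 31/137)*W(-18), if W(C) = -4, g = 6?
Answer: -69720/137 ≈ -508.91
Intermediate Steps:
T = 127 (T = 6 + 11*11 = 6 + 121 = 127)
(T + 31/137)*W(-18) = (127 + 31/137)*(-4) = (17430/137)*(-4) = -69720/137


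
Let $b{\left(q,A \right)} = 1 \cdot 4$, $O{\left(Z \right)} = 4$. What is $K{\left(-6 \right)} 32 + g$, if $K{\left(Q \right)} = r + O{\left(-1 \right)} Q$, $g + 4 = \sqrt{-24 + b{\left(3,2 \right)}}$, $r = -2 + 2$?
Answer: $-772 + 2 i \sqrt{5} \approx -772.0 + 4.4721 i$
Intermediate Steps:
$r = 0$
$b{\left(q,A \right)} = 4$
$g = -4 + 2 i \sqrt{5}$ ($g = -4 + \sqrt{-24 + 4} = -4 + \sqrt{-20} = -4 + 2 i \sqrt{5} \approx -4.0 + 4.4721 i$)
$K{\left(Q \right)} = 4 Q$ ($K{\left(Q \right)} = 0 + 4 Q = 4 Q$)
$K{\left(-6 \right)} 32 + g = 4 \left(-6\right) 32 - \left(4 - 2 i \sqrt{5}\right) = \left(-24\right) 32 - \left(4 - 2 i \sqrt{5}\right) = -768 - \left(4 - 2 i \sqrt{5}\right) = -772 + 2 i \sqrt{5}$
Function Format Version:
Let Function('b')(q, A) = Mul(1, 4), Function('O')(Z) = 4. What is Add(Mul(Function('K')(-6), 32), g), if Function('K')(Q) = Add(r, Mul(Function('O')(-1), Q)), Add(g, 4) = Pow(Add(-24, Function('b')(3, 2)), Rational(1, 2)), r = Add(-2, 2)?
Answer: Add(-772, Mul(2, I, Pow(5, Rational(1, 2)))) ≈ Add(-772.00, Mul(4.4721, I))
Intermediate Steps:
r = 0
Function('b')(q, A) = 4
g = Add(-4, Mul(2, I, Pow(5, Rational(1, 2)))) (g = Add(-4, Pow(Add(-24, 4), Rational(1, 2))) = Add(-4, Pow(-20, Rational(1, 2))) = Add(-4, Mul(2, I, Pow(5, Rational(1, 2)))) ≈ Add(-4.0000, Mul(4.4721, I)))
Function('K')(Q) = Mul(4, Q) (Function('K')(Q) = Add(0, Mul(4, Q)) = Mul(4, Q))
Add(Mul(Function('K')(-6), 32), g) = Add(Mul(Mul(4, -6), 32), Add(-4, Mul(2, I, Pow(5, Rational(1, 2))))) = Add(Mul(-24, 32), Add(-4, Mul(2, I, Pow(5, Rational(1, 2))))) = Add(-768, Add(-4, Mul(2, I, Pow(5, Rational(1, 2))))) = Add(-772, Mul(2, I, Pow(5, Rational(1, 2))))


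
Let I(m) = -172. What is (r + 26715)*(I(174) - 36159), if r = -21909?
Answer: -174606786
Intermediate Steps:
(r + 26715)*(I(174) - 36159) = (-21909 + 26715)*(-172 - 36159) = 4806*(-36331) = -174606786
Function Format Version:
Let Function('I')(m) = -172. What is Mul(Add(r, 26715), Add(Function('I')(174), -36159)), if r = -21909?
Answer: -174606786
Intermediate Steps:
Mul(Add(r, 26715), Add(Function('I')(174), -36159)) = Mul(Add(-21909, 26715), Add(-172, -36159)) = Mul(4806, -36331) = -174606786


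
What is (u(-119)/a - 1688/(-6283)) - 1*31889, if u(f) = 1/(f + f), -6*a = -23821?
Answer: -567951501257250/17810413817 ≈ -31889.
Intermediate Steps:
a = 23821/6 (a = -⅙*(-23821) = 23821/6 ≈ 3970.2)
u(f) = 1/(2*f)
(u(-119)/a - 1688/(-6283)) - 1*31889 = (((½)/(-119))/(23821/6) - 1688/(-6283)) - 1*31889 = (((½)*(-1/119))*(6/23821) - 1688*(-1/6283)) - 31889 = (-1/238*6/23821 + 1688/6283) - 31889 = (-3/2834699 + 1688/6283) - 31889 = 4784953063/17810413817 - 31889 = -567951501257250/17810413817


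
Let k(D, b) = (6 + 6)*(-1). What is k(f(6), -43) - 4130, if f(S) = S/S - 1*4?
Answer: -4142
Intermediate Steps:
f(S) = -3 (f(S) = 1 - 4 = -3)
k(D, b) = -12 (k(D, b) = 12*(-1) = -12)
k(f(6), -43) - 4130 = -12 - 4130 = -4142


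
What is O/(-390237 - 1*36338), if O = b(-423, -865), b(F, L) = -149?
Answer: 149/426575 ≈ 0.00034929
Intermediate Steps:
O = -149
O/(-390237 - 1*36338) = -149/(-390237 - 1*36338) = -149/(-390237 - 36338) = -149/(-426575) = -149*(-1/426575) = 149/426575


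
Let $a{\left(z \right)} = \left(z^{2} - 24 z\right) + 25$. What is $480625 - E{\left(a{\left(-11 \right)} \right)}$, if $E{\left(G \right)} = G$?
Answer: $480215$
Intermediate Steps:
$a{\left(z \right)} = 25 + z^{2} - 24 z$
$480625 - E{\left(a{\left(-11 \right)} \right)} = 480625 - \left(25 + \left(-11\right)^{2} - -264\right) = 480625 - \left(25 + 121 + 264\right) = 480625 - 410 = 480215$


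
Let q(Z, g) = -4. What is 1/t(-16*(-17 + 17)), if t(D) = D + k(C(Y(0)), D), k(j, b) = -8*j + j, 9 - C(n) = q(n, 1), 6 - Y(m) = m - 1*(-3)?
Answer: -1/91 ≈ -0.010989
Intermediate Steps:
Y(m) = 3 - m (Y(m) = 6 - (m - 1*(-3)) = 6 - (m + 3) = 6 - (3 + m) = 6 + (-3 - m) = 3 - m)
C(n) = 13 (C(n) = 9 - 1*(-4) = 9 + 4 = 13)
k(j, b) = -7*j
t(D) = -91 + D (t(D) = D - 7*13 = D - 91 = -91 + D)
1/t(-16*(-17 + 17)) = 1/(-91 - 16*(-17 + 17)) = 1/(-91 - 16*0) = 1/(-91 + 0) = 1/(-91) = -1/91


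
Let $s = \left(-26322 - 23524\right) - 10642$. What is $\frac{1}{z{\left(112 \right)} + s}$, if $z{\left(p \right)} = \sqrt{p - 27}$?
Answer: $- \frac{60488}{3658798059} - \frac{\sqrt{85}}{3658798059} \approx -1.6535 \cdot 10^{-5}$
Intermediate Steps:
$s = -60488$ ($s = -49846 - 10642 = -60488$)
$z{\left(p \right)} = \sqrt{-27 + p}$
$\frac{1}{z{\left(112 \right)} + s} = \frac{1}{\sqrt{-27 + 112} - 60488} = \frac{1}{\sqrt{85} - 60488} = \frac{1}{-60488 + \sqrt{85}}$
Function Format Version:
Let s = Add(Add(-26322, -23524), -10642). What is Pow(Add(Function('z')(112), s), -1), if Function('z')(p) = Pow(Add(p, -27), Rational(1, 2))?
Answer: Add(Rational(-60488, 3658798059), Mul(Rational(-1, 3658798059), Pow(85, Rational(1, 2)))) ≈ -1.6535e-5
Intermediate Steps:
s = -60488 (s = Add(-49846, -10642) = -60488)
Function('z')(p) = Pow(Add(-27, p), Rational(1, 2))
Pow(Add(Function('z')(112), s), -1) = Pow(Add(Pow(Add(-27, 112), Rational(1, 2)), -60488), -1) = Pow(Add(Pow(85, Rational(1, 2)), -60488), -1) = Pow(Add(-60488, Pow(85, Rational(1, 2))), -1)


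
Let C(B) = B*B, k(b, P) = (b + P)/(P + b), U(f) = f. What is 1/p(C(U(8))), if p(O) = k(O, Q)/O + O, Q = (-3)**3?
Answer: 64/4097 ≈ 0.015621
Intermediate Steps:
Q = -27
k(b, P) = 1 (k(b, P) = (P + b)/(P + b) = 1)
C(B) = B**2
p(O) = O + 1/O (p(O) = 1/O + O = O + 1/O)
1/p(C(U(8))) = 1/(8**2 + 1/(8**2)) = 1/(64 + 1/64) = 1/(4097/64) = 64/4097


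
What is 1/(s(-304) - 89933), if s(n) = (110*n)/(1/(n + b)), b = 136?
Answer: 1/5527987 ≈ 1.8090e-7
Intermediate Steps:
s(n) = 110*n*(136 + n) (s(n) = (110*n)/(1/(n + 136)) = (110*n)/(1/(136 + n)) = (110*n)*(136 + n) = 110*n*(136 + n))
1/(s(-304) - 89933) = 1/(110*(-304)*(136 - 304) - 89933) = 1/(110*(-304)*(-168) - 89933) = 1/(5617920 - 89933) = 1/5527987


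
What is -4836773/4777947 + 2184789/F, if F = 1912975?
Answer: 1186180218508/9140093162325 ≈ 0.12978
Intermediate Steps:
-4836773/4777947 + 2184789/F = -4836773/4777947 + 2184789/1912975 = 1186180218508/9140093162325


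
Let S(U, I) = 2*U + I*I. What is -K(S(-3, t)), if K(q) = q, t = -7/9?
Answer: 437/81 ≈ 5.3951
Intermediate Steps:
t = -7/9 (t = -7*⅑ = -7/9 ≈ -0.77778)
S(U, I) = I² + 2*U (S(U, I) = 2*U + I² = I² + 2*U)
-K(S(-3, t)) = -((-7/9)² + 2*(-3)) = -(49/81 - 6) = -1*(-437/81) = 437/81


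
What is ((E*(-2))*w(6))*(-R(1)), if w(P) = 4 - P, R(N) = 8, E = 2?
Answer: -64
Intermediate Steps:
((E*(-2))*w(6))*(-R(1)) = ((2*(-2))*(4 - 1*6))*(-1*8) = -4*(4 - 6)*(-8) = -4*(-2)*(-8) = 8*(-8) = -64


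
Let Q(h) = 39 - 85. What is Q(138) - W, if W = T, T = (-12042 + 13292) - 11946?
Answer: 10650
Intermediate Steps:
T = -10696 (T = 1250 - 11946 = -10696)
Q(h) = -46
W = -10696
Q(138) - W = -46 - 1*(-10696) = -46 + 10696 = 10650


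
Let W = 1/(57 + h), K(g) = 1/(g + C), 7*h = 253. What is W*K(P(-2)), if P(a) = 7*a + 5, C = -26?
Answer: -1/3260 ≈ -0.00030675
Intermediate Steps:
h = 253/7 (h = (⅐)*253 = 253/7 ≈ 36.143)
P(a) = 5 + 7*a
K(g) = 1/(-26 + g) (K(g) = 1/(g - 26) = 1/(-26 + g))
W = 7/652 (W = 1/(57 + 253/7) = 1/(652/7) = 7/652 ≈ 0.010736)
W*K(P(-2)) = 7/(652*(-26 + (5 + 7*(-2)))) = 7/(652*(-26 + (5 - 14))) = 7/(652*(-26 - 9)) = (7/652)/(-35) = (7/652)*(-1/35) = -1/3260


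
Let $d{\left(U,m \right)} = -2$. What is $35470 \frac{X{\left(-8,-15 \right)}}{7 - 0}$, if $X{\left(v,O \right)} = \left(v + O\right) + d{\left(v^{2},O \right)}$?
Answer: $- \frac{886750}{7} \approx -1.2668 \cdot 10^{5}$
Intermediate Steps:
$X{\left(v,O \right)} = -2 + O + v$ ($X{\left(v,O \right)} = \left(v + O\right) - 2 = \left(O + v\right) - 2 = -2 + O + v$)
$35470 \frac{X{\left(-8,-15 \right)}}{7 - 0} = 35470 \frac{-2 - 15 - 8}{7 - 0} = 35470 \left(- \frac{25}{7 + 0}\right) = 35470 \left(- \frac{25}{7}\right) = - \frac{886750}{7}$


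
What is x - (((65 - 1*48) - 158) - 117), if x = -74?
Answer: 184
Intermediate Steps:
x - (((65 - 1*48) - 158) - 117) = -74 - (((65 - 1*48) - 158) - 117) = -74 - (((65 - 48) - 158) - 117) = -74 - ((17 - 158) - 117) = -74 - (-141 - 117) = -74 - 1*(-258) = -74 + 258 = 184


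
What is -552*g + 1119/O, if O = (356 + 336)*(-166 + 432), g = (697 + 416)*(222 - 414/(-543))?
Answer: -4559765376780501/33317032 ≈ -1.3686e+8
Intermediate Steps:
g = 44876160/181 (g = 1113*(222 - 414*(-1/543)) = 1113*(222 + 138/181) = 1113*(40320/181) = 44876160/181 ≈ 2.4793e+5)
O = 184072 (O = 692*266 = 184072)
-552*g + 1119/O = -552*44876160/181 + 1119/184072 = -24771640320/181 + 1119*(1/184072) = -24771640320/181 + 1119/184072 = -4559765376780501/33317032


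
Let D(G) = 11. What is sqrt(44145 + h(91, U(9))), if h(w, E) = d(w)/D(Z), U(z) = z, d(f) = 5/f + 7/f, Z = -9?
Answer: sqrt(44233346157)/1001 ≈ 210.11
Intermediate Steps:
d(f) = 12/f
h(w, E) = 12/(11*w) (h(w, E) = (12/w)/11 = (12/w)*(1/11) = 12/(11*w))
sqrt(44145 + h(91, U(9))) = sqrt(44145 + (12/11)/91) = sqrt(44145 + (12/11)*(1/91)) = sqrt(44145 + 12/1001) = sqrt(44189157/1001) = sqrt(44233346157)/1001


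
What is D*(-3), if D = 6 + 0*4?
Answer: -18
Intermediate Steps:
D = 6 (D = 6 + 0 = 6)
D*(-3) = 6*(-3) = -18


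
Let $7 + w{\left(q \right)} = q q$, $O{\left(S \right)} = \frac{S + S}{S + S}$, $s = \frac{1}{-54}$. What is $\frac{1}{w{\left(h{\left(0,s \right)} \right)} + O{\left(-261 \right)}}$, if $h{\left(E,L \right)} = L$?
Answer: $- \frac{2916}{17495} \approx -0.16668$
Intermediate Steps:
$s = - \frac{1}{54} \approx -0.018519$
$O{\left(S \right)} = 1$ ($O{\left(S \right)} = \frac{2 S}{2 S} = 2 S \frac{1}{2 S} = 1$)
$w{\left(q \right)} = -7 + q^{2}$ ($w{\left(q \right)} = -7 + q q = -7 + q^{2}$)
$\frac{1}{w{\left(h{\left(0,s \right)} \right)} + O{\left(-261 \right)}} = \frac{1}{\left(-7 + \left(- \frac{1}{54}\right)^{2}\right) + 1} = \frac{1}{\left(-7 + \frac{1}{2916}\right) + 1} = \frac{1}{- \frac{20411}{2916} + 1} = \frac{1}{- \frac{17495}{2916}} = - \frac{2916}{17495}$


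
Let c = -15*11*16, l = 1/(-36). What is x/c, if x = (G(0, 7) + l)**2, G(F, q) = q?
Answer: -63001/3421440 ≈ -0.018414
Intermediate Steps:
l = -1/36 ≈ -0.027778
x = 63001/1296 (x = (7 - 1/36)**2 = (251/36)**2 = 63001/1296 ≈ 48.612)
c = -2640 (c = -3*55*16 = -165*16 = -2640)
x/c = (63001/1296)/(-2640) = (63001/1296)*(-1/2640) = -63001/3421440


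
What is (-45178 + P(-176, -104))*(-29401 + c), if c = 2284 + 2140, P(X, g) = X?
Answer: 1132806858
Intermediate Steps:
c = 4424
(-45178 + P(-176, -104))*(-29401 + c) = (-45178 - 176)*(-29401 + 4424) = -45354*(-24977) = 1132806858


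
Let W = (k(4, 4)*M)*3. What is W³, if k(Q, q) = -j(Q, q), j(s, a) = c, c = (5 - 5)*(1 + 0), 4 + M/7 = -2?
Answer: 0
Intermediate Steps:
M = -42 (M = -28 + 7*(-2) = -28 - 14 = -42)
c = 0 (c = 0*1 = 0)
j(s, a) = 0
k(Q, q) = 0 (k(Q, q) = -1*0 = 0)
W = 0 (W = (0*(-42))*3 = 0*3 = 0)
W³ = 0³ = 0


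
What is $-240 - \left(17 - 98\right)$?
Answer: $-159$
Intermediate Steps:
$-240 - \left(17 - 98\right) = -240 - -81 = -240 + 81 = -159$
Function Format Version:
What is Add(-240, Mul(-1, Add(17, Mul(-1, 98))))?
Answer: -159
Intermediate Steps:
Add(-240, Mul(-1, Add(17, Mul(-1, 98)))) = Add(-240, Mul(-1, Add(17, -98))) = Add(-240, Mul(-1, -81)) = Add(-240, 81) = -159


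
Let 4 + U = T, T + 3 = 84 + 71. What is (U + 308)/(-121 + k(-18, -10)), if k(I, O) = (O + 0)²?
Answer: -152/7 ≈ -21.714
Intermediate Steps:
k(I, O) = O²
T = 152 (T = -3 + (84 + 71) = -3 + 155 = 152)
U = 148 (U = -4 + 152 = 148)
(U + 308)/(-121 + k(-18, -10)) = (148 + 308)/(-121 + (-10)²) = 456/(-121 + 100) = 456/(-21) = 456*(-1/21) = -152/7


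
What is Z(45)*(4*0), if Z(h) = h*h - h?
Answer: 0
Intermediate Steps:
Z(h) = h² - h
Z(45)*(4*0) = (45*(-1 + 45))*(4*0) = (45*44)*0 = 1980*0 = 0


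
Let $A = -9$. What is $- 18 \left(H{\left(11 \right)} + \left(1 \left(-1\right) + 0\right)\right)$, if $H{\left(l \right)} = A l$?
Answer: $1800$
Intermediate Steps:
$H{\left(l \right)} = - 9 l$
$- 18 \left(H{\left(11 \right)} + \left(1 \left(-1\right) + 0\right)\right) = - 18 \left(\left(-9\right) 11 + \left(1 \left(-1\right) + 0\right)\right) = - 18 \left(-99 + \left(-1 + 0\right)\right) = - 18 \left(-99 - 1\right) = \left(-18\right) \left(-100\right) = 1800$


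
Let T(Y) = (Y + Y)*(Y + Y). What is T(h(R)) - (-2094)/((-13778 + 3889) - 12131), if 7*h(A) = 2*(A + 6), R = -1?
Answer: 1450899/179830 ≈ 8.0682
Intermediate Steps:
h(A) = 12/7 + 2*A/7 (h(A) = (2*(A + 6))/7 = (2*(6 + A))/7 = (12 + 2*A)/7 = 12/7 + 2*A/7)
T(Y) = 4*Y² (T(Y) = (2*Y)*(2*Y) = 4*Y²)
T(h(R)) - (-2094)/((-13778 + 3889) - 12131) = 4*(12/7 + (2/7)*(-1))² - (-2094)/((-13778 + 3889) - 12131) = 4*(12/7 - 2/7)² - (-2094)/(-9889 - 12131) = 4*(10/7)² - (-2094)/(-22020) = 4*(100/49) - (-2094)*(-1)/22020 = 400/49 - 1*349/3670 = 400/49 - 349/3670 = 1450899/179830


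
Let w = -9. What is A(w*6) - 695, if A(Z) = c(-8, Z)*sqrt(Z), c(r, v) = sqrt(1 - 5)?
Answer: -695 - 6*sqrt(6) ≈ -709.70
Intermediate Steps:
c(r, v) = 2*I (c(r, v) = sqrt(-4) = 2*I)
A(Z) = 2*I*sqrt(Z) (A(Z) = (2*I)*sqrt(Z) = 2*I*sqrt(Z))
A(w*6) - 695 = 2*I*sqrt(-9*6) - 695 = 2*I*sqrt(-54) - 695 = 2*I*(3*I*sqrt(6)) - 695 = -6*sqrt(6) - 695 = -695 - 6*sqrt(6)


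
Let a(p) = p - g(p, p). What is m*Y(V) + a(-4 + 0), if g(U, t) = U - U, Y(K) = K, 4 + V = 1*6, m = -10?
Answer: -24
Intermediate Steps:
V = 2 (V = -4 + 1*6 = -4 + 6 = 2)
g(U, t) = 0
a(p) = p (a(p) = p - 1*0 = p + 0 = p)
m*Y(V) + a(-4 + 0) = -10*2 + (-4 + 0) = -20 - 4 = -24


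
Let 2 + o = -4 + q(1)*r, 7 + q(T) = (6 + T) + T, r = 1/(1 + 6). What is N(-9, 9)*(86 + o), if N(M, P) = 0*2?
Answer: 0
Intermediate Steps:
r = ⅐ (r = 1/7 = ⅐ ≈ 0.14286)
q(T) = -1 + 2*T (q(T) = -7 + ((6 + T) + T) = -7 + (6 + 2*T) = -1 + 2*T)
N(M, P) = 0
o = -41/7 (o = -2 + (-4 + (-1 + 2*1)*(⅐)) = -2 + (-4 + (-1 + 2)*(⅐)) = -2 + (-4 + 1*(⅐)) = -2 + (-4 + ⅐) = -2 - 27/7 = -41/7 ≈ -5.8571)
N(-9, 9)*(86 + o) = 0*(86 - 41/7) = 0*(561/7) = 0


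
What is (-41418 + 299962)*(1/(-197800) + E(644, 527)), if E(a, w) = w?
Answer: 3368847678482/24725 ≈ 1.3625e+8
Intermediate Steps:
(-41418 + 299962)*(1/(-197800) + E(644, 527)) = (-41418 + 299962)*(1/(-197800) + 527) = 258544*(-1/197800 + 527) = 258544*(104240599/197800) = 3368847678482/24725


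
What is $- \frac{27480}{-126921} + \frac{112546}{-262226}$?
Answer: $- \frac{1179746731}{5546997691} \approx -0.21268$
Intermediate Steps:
$- \frac{27480}{-126921} + \frac{112546}{-262226} = \left(-27480\right) \left(- \frac{1}{126921}\right) + 112546 \left(- \frac{1}{262226}\right) = \frac{9160}{42307} - \frac{56273}{131113} = - \frac{1179746731}{5546997691}$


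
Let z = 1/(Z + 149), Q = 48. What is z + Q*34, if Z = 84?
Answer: 380257/233 ≈ 1632.0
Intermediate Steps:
z = 1/233 (z = 1/(84 + 149) = 1/233 ≈ 0.0042918)
z + Q*34 = 1/233 + 48*34 = 1/233 + 1632 = 380257/233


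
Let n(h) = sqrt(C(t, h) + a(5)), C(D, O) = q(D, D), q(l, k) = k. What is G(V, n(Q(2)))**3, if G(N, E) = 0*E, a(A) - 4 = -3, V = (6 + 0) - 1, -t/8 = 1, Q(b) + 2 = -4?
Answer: 0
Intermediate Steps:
Q(b) = -6 (Q(b) = -2 - 4 = -6)
t = -8 (t = -8*1 = -8)
V = 5 (V = 6 - 1 = 5)
C(D, O) = D
a(A) = 1 (a(A) = 4 - 3 = 1)
n(h) = I*sqrt(7) (n(h) = sqrt(-8 + 1) = sqrt(-7) = I*sqrt(7))
G(N, E) = 0
G(V, n(Q(2)))**3 = 0**3 = 0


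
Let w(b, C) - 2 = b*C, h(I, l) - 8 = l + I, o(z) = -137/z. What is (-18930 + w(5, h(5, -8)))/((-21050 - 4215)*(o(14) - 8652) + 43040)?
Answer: -264642/3064362785 ≈ -8.6361e-5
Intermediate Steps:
h(I, l) = 8 + I + l (h(I, l) = 8 + (l + I) = 8 + (I + l) = 8 + I + l)
w(b, C) = 2 + C*b (w(b, C) = 2 + b*C = 2 + C*b)
(-18930 + w(5, h(5, -8)))/((-21050 - 4215)*(o(14) - 8652) + 43040) = (-18930 + (2 + (8 + 5 - 8)*5))/((-21050 - 4215)*(-137/14 - 8652) + 43040) = (-18930 + (2 + 5*5))/(-25265*(-137*1/14 - 8652) + 43040) = (-18930 + (2 + 25))/(-25265*(-137/14 - 8652) + 43040) = (-18930 + 27)/(-25265*(-121265/14) + 43040) = -18903/(3063760225/14 + 43040) = -18903/3064362785/14 = -18903*14/3064362785 = -264642/3064362785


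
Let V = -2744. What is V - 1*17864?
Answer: -20608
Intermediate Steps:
V - 1*17864 = -2744 - 1*17864 = -2744 - 17864 = -20608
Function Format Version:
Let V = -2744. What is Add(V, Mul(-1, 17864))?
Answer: -20608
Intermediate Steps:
Add(V, Mul(-1, 17864)) = Add(-2744, Mul(-1, 17864)) = Add(-2744, -17864) = -20608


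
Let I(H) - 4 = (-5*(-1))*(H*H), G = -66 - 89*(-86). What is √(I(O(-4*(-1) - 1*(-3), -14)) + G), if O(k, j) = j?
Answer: 2*√2143 ≈ 92.585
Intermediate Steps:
G = 7588 (G = -66 + 7654 = 7588)
I(H) = 4 + 5*H² (I(H) = 4 + (-5*(-1))*(H*H) = 4 + 5*H²)
√(I(O(-4*(-1) - 1*(-3), -14)) + G) = √((4 + 5*(-14)²) + 7588) = √((4 + 5*196) + 7588) = √((4 + 980) + 7588) = √(984 + 7588) = √8572 = 2*√2143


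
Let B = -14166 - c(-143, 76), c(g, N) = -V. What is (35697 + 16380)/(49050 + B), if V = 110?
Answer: 52077/34994 ≈ 1.4882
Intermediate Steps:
c(g, N) = -110 (c(g, N) = -1*110 = -110)
B = -14056 (B = -14166 - 1*(-110) = -14166 + 110 = -14056)
(35697 + 16380)/(49050 + B) = (35697 + 16380)/(49050 - 14056) = 52077/34994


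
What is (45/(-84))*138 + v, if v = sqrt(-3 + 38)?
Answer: -1035/14 + sqrt(35) ≈ -68.012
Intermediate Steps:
v = sqrt(35) ≈ 5.9161
(45/(-84))*138 + v = (45/(-84))*138 + sqrt(35) = (45*(-1/84))*138 + sqrt(35) = -15/28*138 + sqrt(35) = -1035/14 + sqrt(35)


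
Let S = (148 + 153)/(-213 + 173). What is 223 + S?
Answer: 8619/40 ≈ 215.48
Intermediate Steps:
S = -301/40 (S = 301/(-40) = 301*(-1/40) = -301/40 ≈ -7.5250)
223 + S = 223 - 301/40 = 8619/40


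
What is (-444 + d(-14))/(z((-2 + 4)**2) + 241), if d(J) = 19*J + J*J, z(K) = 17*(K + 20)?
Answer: -514/649 ≈ -0.79199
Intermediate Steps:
z(K) = 340 + 17*K (z(K) = 17*(20 + K) = 340 + 17*K)
d(J) = J**2 + 19*J (d(J) = 19*J + J**2 = J**2 + 19*J)
(-444 + d(-14))/(z((-2 + 4)**2) + 241) = (-444 - 14*(19 - 14))/((340 + 17*(-2 + 4)**2) + 241) = (-444 - 14*5)/((340 + 17*2**2) + 241) = (-444 - 70)/((340 + 17*4) + 241) = -514/((340 + 68) + 241) = -514/(408 + 241) = -514/649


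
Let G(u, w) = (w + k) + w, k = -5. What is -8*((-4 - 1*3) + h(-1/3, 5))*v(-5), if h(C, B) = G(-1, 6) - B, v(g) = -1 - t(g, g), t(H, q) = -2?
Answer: 40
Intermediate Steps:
v(g) = 1 (v(g) = -1 - 1*(-2) = -1 + 2 = 1)
G(u, w) = -5 + 2*w (G(u, w) = (w - 5) + w = (-5 + w) + w = -5 + 2*w)
h(C, B) = 7 - B (h(C, B) = (-5 + 2*6) - B = (-5 + 12) - B = 7 - B)
-8*((-4 - 1*3) + h(-1/3, 5))*v(-5) = -8*((-4 - 1*3) + (7 - 1*5)) = -8*((-4 - 3) + (7 - 5)) = -8*(-7 + 2) = -(-40) = -8*(-5) = 40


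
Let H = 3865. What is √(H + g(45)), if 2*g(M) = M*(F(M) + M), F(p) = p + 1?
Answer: 5*√946/2 ≈ 76.893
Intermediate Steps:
F(p) = 1 + p
g(M) = M*(1 + 2*M)/2 (g(M) = (M*((1 + M) + M))/2 = (M*(1 + 2*M))/2 = M*(1 + 2*M)/2)
√(H + g(45)) = √(3865 + 45*(½ + 45)) = √(3865 + 45*(91/2)) = √(3865 + 4095/2) = √(11825/2) = 5*√946/2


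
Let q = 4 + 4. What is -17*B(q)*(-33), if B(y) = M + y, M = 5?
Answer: 7293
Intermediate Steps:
q = 8
B(y) = 5 + y
-17*B(q)*(-33) = -17*(5 + 8)*(-33) = -221*(-33) = -17*(-429) = 7293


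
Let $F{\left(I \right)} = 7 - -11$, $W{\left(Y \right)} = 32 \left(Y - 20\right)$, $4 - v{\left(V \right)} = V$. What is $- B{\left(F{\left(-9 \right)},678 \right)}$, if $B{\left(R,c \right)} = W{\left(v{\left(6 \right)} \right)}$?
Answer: $704$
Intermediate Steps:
$v{\left(V \right)} = 4 - V$
$W{\left(Y \right)} = -640 + 32 Y$ ($W{\left(Y \right)} = 32 \left(-20 + Y\right) = -640 + 32 Y$)
$F{\left(I \right)} = 18$ ($F{\left(I \right)} = 7 + 11 = 18$)
$B{\left(R,c \right)} = -704$ ($B{\left(R,c \right)} = -640 + 32 \left(4 - 6\right) = -640 + 32 \left(-2\right) = -640 - 64 = -704$)
$- B{\left(F{\left(-9 \right)},678 \right)} = \left(-1\right) \left(-704\right) = 704$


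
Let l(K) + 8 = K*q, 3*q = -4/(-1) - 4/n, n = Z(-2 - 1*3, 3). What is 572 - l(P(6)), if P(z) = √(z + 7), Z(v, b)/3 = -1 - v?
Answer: 580 - 11*√13/9 ≈ 575.59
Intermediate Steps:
Z(v, b) = -3 - 3*v (Z(v, b) = 3*(-1 - v) = -3 - 3*v)
n = 12 (n = -3 - 3*(-2 - 1*3) = -3 - 3*(-2 - 3) = -3 - 3*(-5) = -3 + 15 = 12)
q = 11/9 (q = (-4/(-1) - 4/12)/3 = (-4*(-1) - 4*1/12)/3 = (4 - ⅓)/3 = (⅓)*(11/3) = 11/9 ≈ 1.2222)
P(z) = √(7 + z)
l(K) = -8 + 11*K/9 (l(K) = -8 + K*(11/9) = -8 + 11*K/9)
572 - l(P(6)) = 572 - (-8 + 11*√(7 + 6)/9) = 572 - (-8 + 11*√13/9) = 572 + (8 - 11*√13/9) = 580 - 11*√13/9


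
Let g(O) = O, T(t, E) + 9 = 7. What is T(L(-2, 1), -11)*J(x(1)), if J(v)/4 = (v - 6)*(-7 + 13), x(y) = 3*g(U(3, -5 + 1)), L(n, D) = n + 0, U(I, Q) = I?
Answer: -144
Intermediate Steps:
L(n, D) = n
T(t, E) = -2 (T(t, E) = -9 + 7 = -2)
x(y) = 9 (x(y) = 3*3 = 9)
J(v) = -144 + 24*v (J(v) = 4*((v - 6)*(-7 + 13)) = 4*((-6 + v)*6) = 4*(-36 + 6*v) = -144 + 24*v)
T(L(-2, 1), -11)*J(x(1)) = -2*(-144 + 24*9) = -2*(-144 + 216) = -2*72 = -144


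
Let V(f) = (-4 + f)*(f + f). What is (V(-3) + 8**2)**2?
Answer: 11236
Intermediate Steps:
V(f) = 2*f*(-4 + f) (V(f) = (-4 + f)*(2*f) = 2*f*(-4 + f))
(V(-3) + 8**2)**2 = (2*(-3)*(-4 - 3) + 8**2)**2 = (2*(-3)*(-7) + 64)**2 = (42 + 64)**2 = 106**2 = 11236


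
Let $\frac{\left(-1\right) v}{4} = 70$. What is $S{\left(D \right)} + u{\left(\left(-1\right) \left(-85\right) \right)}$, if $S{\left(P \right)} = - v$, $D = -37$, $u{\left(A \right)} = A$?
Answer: $365$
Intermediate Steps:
$v = -280$ ($v = \left(-4\right) 70 = -280$)
$S{\left(P \right)} = 280$ ($S{\left(P \right)} = \left(-1\right) \left(-280\right) = 280$)
$S{\left(D \right)} + u{\left(\left(-1\right) \left(-85\right) \right)} = 280 - -85 = 280 + 85 = 365$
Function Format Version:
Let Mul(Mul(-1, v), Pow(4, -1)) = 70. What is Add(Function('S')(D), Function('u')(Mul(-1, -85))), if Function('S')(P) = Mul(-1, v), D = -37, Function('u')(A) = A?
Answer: 365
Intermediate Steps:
v = -280 (v = Mul(-4, 70) = -280)
Function('S')(P) = 280 (Function('S')(P) = Mul(-1, -280) = 280)
Add(Function('S')(D), Function('u')(Mul(-1, -85))) = Add(280, Mul(-1, -85)) = Add(280, 85) = 365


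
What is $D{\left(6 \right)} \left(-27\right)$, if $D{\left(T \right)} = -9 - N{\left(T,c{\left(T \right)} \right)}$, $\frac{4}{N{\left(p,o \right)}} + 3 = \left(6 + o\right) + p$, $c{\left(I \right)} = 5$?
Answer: $\frac{1755}{7} \approx 250.71$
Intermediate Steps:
$N{\left(p,o \right)} = \frac{4}{3 + o + p}$ ($N{\left(p,o \right)} = \frac{4}{-3 + \left(\left(6 + o\right) + p\right)} = \frac{4}{-3 + \left(6 + o + p\right)} = \frac{4}{3 + o + p}$)
$D{\left(T \right)} = -9 - \frac{4}{8 + T}$ ($D{\left(T \right)} = -9 - \frac{4}{3 + 5 + T} = -9 - \frac{4}{8 + T}$)
$D{\left(6 \right)} \left(-27\right) = \frac{-76 - 54}{8 + 6} \left(-27\right) = \frac{-76 - 54}{14} \left(-27\right) = \frac{1}{14} \left(-130\right) \left(-27\right) = \left(- \frac{65}{7}\right) \left(-27\right) = \frac{1755}{7}$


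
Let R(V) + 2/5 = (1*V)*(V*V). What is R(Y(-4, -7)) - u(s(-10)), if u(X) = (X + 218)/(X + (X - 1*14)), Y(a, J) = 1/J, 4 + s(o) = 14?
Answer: -65861/1715 ≈ -38.403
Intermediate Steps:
s(o) = 10 (s(o) = -4 + 14 = 10)
R(V) = -⅖ + V³ (R(V) = -⅖ + (1*V)*(V*V) = -⅖ + V*V² = -⅖ + V³)
u(X) = (218 + X)/(-14 + 2*X) (u(X) = (218 + X)/(X + (X - 14)) = (218 + X)/(X + (-14 + X)) = (218 + X)/(-14 + 2*X))
R(Y(-4, -7)) - u(s(-10)) = (-⅖ + (1/(-7))³) - (218 + 10)/(2*(-7 + 10)) = (-⅖ + (-⅐)³) - 228/(2*3) = (-⅖ - 1/343) - 228/(2*3) = -691/1715 - 1*38 = -691/1715 - 38 = -65861/1715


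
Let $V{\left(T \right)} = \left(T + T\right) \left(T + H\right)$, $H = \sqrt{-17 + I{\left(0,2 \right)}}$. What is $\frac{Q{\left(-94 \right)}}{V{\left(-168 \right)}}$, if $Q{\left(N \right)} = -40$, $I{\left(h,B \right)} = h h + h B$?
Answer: $- \frac{20}{28241} - \frac{5 i \sqrt{17}}{1186122} \approx -0.00070819 - 1.7381 \cdot 10^{-5} i$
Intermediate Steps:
$I{\left(h,B \right)} = h^{2} + B h$
$H = i \sqrt{17}$ ($H = \sqrt{-17 + 0 \left(2 + 0\right)} = \sqrt{-17 + 0 \cdot 2} = \sqrt{-17 + 0} = \sqrt{-17} = i \sqrt{17} \approx 4.1231 i$)
$V{\left(T \right)} = 2 T \left(T + i \sqrt{17}\right)$ ($V{\left(T \right)} = \left(T + T\right) \left(T + i \sqrt{17}\right) = 2 T \left(T + i \sqrt{17}\right)$)
$\frac{Q{\left(-94 \right)}}{V{\left(-168 \right)}} = - \frac{40}{2 \left(-168\right) \left(-168 + i \sqrt{17}\right)} = - \frac{40}{56448 - 336 i \sqrt{17}}$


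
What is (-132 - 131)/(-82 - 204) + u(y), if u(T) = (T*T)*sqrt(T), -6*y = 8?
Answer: 263/286 + 32*I*sqrt(3)/27 ≈ 0.91958 + 2.0528*I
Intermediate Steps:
y = -4/3 (y = -1/6*8 = -4/3 ≈ -1.3333)
u(T) = T**(5/2) (u(T) = T**2*sqrt(T) = T**(5/2))
(-132 - 131)/(-82 - 204) + u(y) = (-132 - 131)/(-82 - 204) + (-4/3)**(5/2) = -263/(-286) + 32*I*sqrt(3)/27 = -263*(-1/286) + 32*I*sqrt(3)/27 = 263/286 + 32*I*sqrt(3)/27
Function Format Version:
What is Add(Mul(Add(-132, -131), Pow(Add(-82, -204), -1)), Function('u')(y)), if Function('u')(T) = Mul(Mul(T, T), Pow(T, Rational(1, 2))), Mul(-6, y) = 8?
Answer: Add(Rational(263, 286), Mul(Rational(32, 27), I, Pow(3, Rational(1, 2)))) ≈ Add(0.91958, Mul(2.0528, I))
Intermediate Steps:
y = Rational(-4, 3) (y = Mul(Rational(-1, 6), 8) = Rational(-4, 3) ≈ -1.3333)
Function('u')(T) = Pow(T, Rational(5, 2)) (Function('u')(T) = Mul(Pow(T, 2), Pow(T, Rational(1, 2))) = Pow(T, Rational(5, 2)))
Add(Mul(Add(-132, -131), Pow(Add(-82, -204), -1)), Function('u')(y)) = Add(Mul(Add(-132, -131), Pow(Add(-82, -204), -1)), Pow(Rational(-4, 3), Rational(5, 2))) = Add(Mul(-263, Pow(-286, -1)), Mul(Rational(32, 27), I, Pow(3, Rational(1, 2)))) = Add(Mul(-263, Rational(-1, 286)), Mul(Rational(32, 27), I, Pow(3, Rational(1, 2)))) = Add(Rational(263, 286), Mul(Rational(32, 27), I, Pow(3, Rational(1, 2))))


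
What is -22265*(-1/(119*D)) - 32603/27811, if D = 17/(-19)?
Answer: -1690140322/8037379 ≈ -210.28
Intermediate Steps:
D = -17/19 (D = 17*(-1/19) = -17/19 ≈ -0.89474)
-22265*(-1/(119*D)) - 32603/27811 = -22265/((7*(-17))*(-17/19)) - 32603/27811 = -22265/((-119*(-17/19))) - 32603*1/27811 = -22265/2023/19 - 32603/27811 = -22265*19/2023 - 32603/27811 = -423035/2023 - 32603/27811 = -1690140322/8037379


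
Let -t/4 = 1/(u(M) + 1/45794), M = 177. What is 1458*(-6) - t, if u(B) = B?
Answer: -70907071996/8105539 ≈ -8748.0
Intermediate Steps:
t = -183176/8105539 (t = -4/(177 + 1/45794) = -4/8105539/45794 = -4*45794/8105539 = -183176/8105539 ≈ -0.022599)
1458*(-6) - t = 1458*(-6) - 1*(-183176/8105539) = -8748 + 183176/8105539 = -70907071996/8105539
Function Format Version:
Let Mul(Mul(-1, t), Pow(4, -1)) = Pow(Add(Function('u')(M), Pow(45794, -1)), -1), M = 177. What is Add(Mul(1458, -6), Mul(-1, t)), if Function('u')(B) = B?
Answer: Rational(-70907071996, 8105539) ≈ -8748.0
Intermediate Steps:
t = Rational(-183176, 8105539) (t = Mul(-4, Pow(Add(177, Pow(45794, -1)), -1)) = Mul(-4, Pow(Add(177, Rational(1, 45794)), -1)) = Mul(-4, Pow(Rational(8105539, 45794), -1)) = Mul(-4, Rational(45794, 8105539)) = Rational(-183176, 8105539) ≈ -0.022599)
Add(Mul(1458, -6), Mul(-1, t)) = Add(Mul(1458, -6), Mul(-1, Rational(-183176, 8105539))) = Add(-8748, Rational(183176, 8105539)) = Rational(-70907071996, 8105539)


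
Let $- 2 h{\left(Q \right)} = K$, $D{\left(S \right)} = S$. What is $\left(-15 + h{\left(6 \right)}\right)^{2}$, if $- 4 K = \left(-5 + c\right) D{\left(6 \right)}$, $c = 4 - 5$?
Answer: $\frac{1521}{4} \approx 380.25$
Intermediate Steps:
$c = -1$ ($c = 4 - 5 = -1$)
$K = 9$ ($K = - \frac{\left(-5 - 1\right) 6}{4} = - \frac{\left(-6\right) 6}{4} = \left(- \frac{1}{4}\right) \left(-36\right) = 9$)
$h{\left(Q \right)} = - \frac{9}{2}$ ($h{\left(Q \right)} = \left(- \frac{1}{2}\right) 9 = - \frac{9}{2}$)
$\left(-15 + h{\left(6 \right)}\right)^{2} = \left(-15 - \frac{9}{2}\right)^{2} = \left(- \frac{39}{2}\right)^{2} = \frac{1521}{4}$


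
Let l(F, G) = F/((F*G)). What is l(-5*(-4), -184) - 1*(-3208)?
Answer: 590271/184 ≈ 3208.0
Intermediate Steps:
l(F, G) = 1/G (l(F, G) = F*(1/(F*G)) = 1/G)
l(-5*(-4), -184) - 1*(-3208) = 1/(-184) - 1*(-3208) = -1/184 + 3208 = 590271/184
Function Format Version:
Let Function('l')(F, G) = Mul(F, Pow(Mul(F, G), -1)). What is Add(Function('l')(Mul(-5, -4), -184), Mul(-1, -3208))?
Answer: Rational(590271, 184) ≈ 3208.0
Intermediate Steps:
Function('l')(F, G) = Pow(G, -1) (Function('l')(F, G) = Mul(F, Mul(Pow(F, -1), Pow(G, -1))) = Pow(G, -1))
Add(Function('l')(Mul(-5, -4), -184), Mul(-1, -3208)) = Add(Pow(-184, -1), Mul(-1, -3208)) = Add(Rational(-1, 184), 3208) = Rational(590271, 184)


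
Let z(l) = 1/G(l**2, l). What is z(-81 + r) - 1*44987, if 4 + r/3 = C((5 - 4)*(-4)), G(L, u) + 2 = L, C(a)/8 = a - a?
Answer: -389002588/8647 ≈ -44987.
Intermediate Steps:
C(a) = 0 (C(a) = 8*(a - a) = 8*0 = 0)
G(L, u) = -2 + L
r = -12 (r = -12 + 3*0 = -12 + 0 = -12)
z(l) = 1/(-2 + l**2)
z(-81 + r) - 1*44987 = 1/(-2 + (-81 - 12)**2) - 1*44987 = 1/(-2 + (-93)**2) - 44987 = 1/(-2 + 8649) - 44987 = 1/8647 - 44987 = -389002588/8647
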